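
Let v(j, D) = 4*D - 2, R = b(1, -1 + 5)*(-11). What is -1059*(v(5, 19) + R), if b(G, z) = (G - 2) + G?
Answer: -78366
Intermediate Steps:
b(G, z) = -2 + 2*G (b(G, z) = (-2 + G) + G = -2 + 2*G)
R = 0 (R = (-2 + 2*1)*(-11) = (-2 + 2)*(-11) = 0*(-11) = 0)
v(j, D) = -2 + 4*D
-1059*(v(5, 19) + R) = -1059*((-2 + 4*19) + 0) = -1059*((-2 + 76) + 0) = -1059*(74 + 0) = -1059*74 = -78366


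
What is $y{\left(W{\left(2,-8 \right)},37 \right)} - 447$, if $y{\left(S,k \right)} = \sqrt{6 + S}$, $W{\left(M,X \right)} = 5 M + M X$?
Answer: $-447$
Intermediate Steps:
$y{\left(W{\left(2,-8 \right)},37 \right)} - 447 = \sqrt{6 + 2 \left(5 - 8\right)} - 447 = \sqrt{6 + 2 \left(-3\right)} - 447 = \sqrt{6 - 6} - 447 = \sqrt{0} - 447 = 0 - 447 = -447$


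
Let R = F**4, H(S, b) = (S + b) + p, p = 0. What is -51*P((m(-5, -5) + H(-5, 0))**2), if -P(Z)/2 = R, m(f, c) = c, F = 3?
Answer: 8262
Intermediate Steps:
H(S, b) = S + b (H(S, b) = (S + b) + 0 = S + b)
R = 81 (R = 3**4 = 81)
P(Z) = -162 (P(Z) = -2*81 = -162)
-51*P((m(-5, -5) + H(-5, 0))**2) = -51*(-162) = 8262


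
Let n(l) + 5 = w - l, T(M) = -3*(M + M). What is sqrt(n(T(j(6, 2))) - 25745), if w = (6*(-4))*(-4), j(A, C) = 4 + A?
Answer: I*sqrt(25594) ≈ 159.98*I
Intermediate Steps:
T(M) = -6*M
w = 96 (w = -24*(-4) = 96)
n(l) = 91 - l (n(l) = -5 + (96 - l) = 91 - l)
sqrt(n(T(j(6, 2))) - 25745) = sqrt((91 - (-6)*(4 + 6)) - 25745) = sqrt((91 - (-6)*10) - 25745) = sqrt((91 - 1*(-60)) - 25745) = sqrt((91 + 60) - 25745) = sqrt(151 - 25745) = sqrt(-25594) = I*sqrt(25594)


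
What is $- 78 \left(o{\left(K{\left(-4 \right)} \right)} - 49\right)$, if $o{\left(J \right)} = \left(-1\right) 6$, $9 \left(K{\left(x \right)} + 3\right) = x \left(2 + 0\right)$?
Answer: $4290$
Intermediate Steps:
$K{\left(x \right)} = -3 + \frac{2 x}{9}$ ($K{\left(x \right)} = -3 + \frac{x \left(2 + 0\right)}{9} = -3 + \frac{x 2}{9} = -3 + \frac{2 x}{9}$)
$o{\left(J \right)} = -6$
$- 78 \left(o{\left(K{\left(-4 \right)} \right)} - 49\right) = - 78 \left(-6 - 49\right) = \left(-78\right) \left(-55\right) = 4290$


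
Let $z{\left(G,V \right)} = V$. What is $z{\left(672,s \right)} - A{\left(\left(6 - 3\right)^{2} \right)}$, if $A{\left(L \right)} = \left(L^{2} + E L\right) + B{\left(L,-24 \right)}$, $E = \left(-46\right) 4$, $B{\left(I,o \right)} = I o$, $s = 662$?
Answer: $2453$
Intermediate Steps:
$E = -184$
$A{\left(L \right)} = L^{2} - 208 L$ ($A{\left(L \right)} = \left(L^{2} - 184 L\right) + L \left(-24\right) = \left(L^{2} - 184 L\right) - 24 L = L^{2} - 208 L$)
$z{\left(672,s \right)} - A{\left(\left(6 - 3\right)^{2} \right)} = 662 - \left(6 - 3\right)^{2} \left(-208 + \left(6 - 3\right)^{2}\right) = 662 - 3^{2} \left(-208 + 3^{2}\right) = 662 - 9 \left(-208 + 9\right) = 662 - 9 \left(-199\right) = 662 - -1791 = 662 + 1791 = 2453$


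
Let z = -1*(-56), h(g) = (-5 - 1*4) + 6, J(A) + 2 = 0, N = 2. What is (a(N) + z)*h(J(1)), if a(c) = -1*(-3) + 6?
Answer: -195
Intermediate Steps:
J(A) = -2 (J(A) = -2 + 0 = -2)
a(c) = 9 (a(c) = 3 + 6 = 9)
h(g) = -3 (h(g) = (-5 - 4) + 6 = -9 + 6 = -3)
z = 56
(a(N) + z)*h(J(1)) = (9 + 56)*(-3) = 65*(-3) = -195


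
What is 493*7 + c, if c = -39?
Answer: 3412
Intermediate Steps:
493*7 + c = 493*7 - 39 = 3451 - 39 = 3412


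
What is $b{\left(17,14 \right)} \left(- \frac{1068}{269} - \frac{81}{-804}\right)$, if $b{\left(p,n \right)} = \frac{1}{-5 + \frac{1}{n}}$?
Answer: $\frac{650909}{829058} \approx 0.78512$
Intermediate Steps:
$b{\left(17,14 \right)} \left(- \frac{1068}{269} - \frac{81}{-804}\right) = \left(-1\right) 14 \frac{1}{-1 + 5 \cdot 14} \left(- \frac{1068}{269} - \frac{81}{-804}\right) = \left(-1\right) 14 \frac{1}{-1 + 70} \left(\left(-1068\right) \frac{1}{269} - - \frac{27}{268}\right) = \left(-1\right) 14 \cdot \frac{1}{69} \left(- \frac{1068}{269} + \frac{27}{268}\right) = \left(-1\right) 14 \cdot \frac{1}{69} \left(- \frac{278961}{72092}\right) = \left(- \frac{14}{69}\right) \left(- \frac{278961}{72092}\right) = \frac{650909}{829058}$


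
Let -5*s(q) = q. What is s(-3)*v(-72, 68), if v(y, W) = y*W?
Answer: -14688/5 ≈ -2937.6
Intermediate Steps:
s(q) = -q/5
v(y, W) = W*y
s(-3)*v(-72, 68) = (-⅕*(-3))*(68*(-72)) = (⅗)*(-4896) = -14688/5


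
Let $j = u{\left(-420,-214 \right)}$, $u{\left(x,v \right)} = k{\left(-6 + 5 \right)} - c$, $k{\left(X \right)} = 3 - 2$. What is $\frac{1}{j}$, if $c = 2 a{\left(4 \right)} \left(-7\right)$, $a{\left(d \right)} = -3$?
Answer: $- \frac{1}{41} \approx -0.02439$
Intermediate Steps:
$k{\left(X \right)} = 1$
$c = 42$ ($c = 2 \left(-3\right) \left(-7\right) = \left(-6\right) \left(-7\right) = 42$)
$u{\left(x,v \right)} = -41$ ($u{\left(x,v \right)} = 1 - 42 = -41$)
$j = -41$
$\frac{1}{j} = \frac{1}{-41} = - \frac{1}{41}$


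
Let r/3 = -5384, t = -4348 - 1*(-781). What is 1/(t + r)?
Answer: -1/19719 ≈ -5.0712e-5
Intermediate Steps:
t = -3567 (t = -4348 + 781 = -3567)
r = -16152 (r = 3*(-5384) = -16152)
1/(t + r) = 1/(-3567 - 16152) = 1/(-19719) = -1/19719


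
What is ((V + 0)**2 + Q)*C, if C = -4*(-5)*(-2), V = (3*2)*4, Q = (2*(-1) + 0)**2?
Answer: -23200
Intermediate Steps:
Q = 4 (Q = (-2 + 0)**2 = (-2)**2 = 4)
V = 24 (V = 6*4 = 24)
C = -40 (C = 20*(-2) = -40)
((V + 0)**2 + Q)*C = ((24 + 0)**2 + 4)*(-40) = (24**2 + 4)*(-40) = (576 + 4)*(-40) = 580*(-40) = -23200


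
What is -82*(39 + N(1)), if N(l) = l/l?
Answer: -3280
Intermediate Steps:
N(l) = 1
-82*(39 + N(1)) = -82*(39 + 1) = -82*40 = -3280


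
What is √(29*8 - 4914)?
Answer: I*√4682 ≈ 68.425*I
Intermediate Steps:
√(29*8 - 4914) = √(232 - 4914) = √(-4682) = I*√4682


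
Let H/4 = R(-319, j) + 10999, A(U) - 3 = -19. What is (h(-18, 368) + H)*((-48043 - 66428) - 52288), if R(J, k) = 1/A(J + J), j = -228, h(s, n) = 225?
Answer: -29496832197/4 ≈ -7.3742e+9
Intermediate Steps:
A(U) = -16 (A(U) = 3 - 19 = -16)
R(J, k) = -1/16 (R(J, k) = 1/(-16) = -1/16)
H = 175983/4 (H = 4*(-1/16 + 10999) = 4*(175983/16) = 175983/4 ≈ 43996.)
(h(-18, 368) + H)*((-48043 - 66428) - 52288) = (225 + 175983/4)*((-48043 - 66428) - 52288) = 176883*(-114471 - 52288)/4 = (176883/4)*(-166759) = -29496832197/4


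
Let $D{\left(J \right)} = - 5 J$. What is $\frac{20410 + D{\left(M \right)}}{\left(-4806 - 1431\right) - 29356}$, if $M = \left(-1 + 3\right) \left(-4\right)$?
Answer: $- \frac{20450}{35593} \approx -0.57455$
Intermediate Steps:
$M = -8$ ($M = 2 \left(-4\right) = -8$)
$\frac{20410 + D{\left(M \right)}}{\left(-4806 - 1431\right) - 29356} = \frac{20410 - -40}{\left(-4806 - 1431\right) - 29356} = \frac{20410 + 40}{\left(-4806 - 1431\right) - 29356} = \frac{20450}{-6237 - 29356} = \frac{20450}{-35593} = 20450 \left(- \frac{1}{35593}\right) = - \frac{20450}{35593}$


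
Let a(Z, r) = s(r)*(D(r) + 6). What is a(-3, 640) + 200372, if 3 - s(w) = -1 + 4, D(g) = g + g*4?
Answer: 200372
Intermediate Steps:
D(g) = 5*g (D(g) = g + 4*g = 5*g)
s(w) = 0 (s(w) = 3 - (-1 + 4) = 3 - 1*3 = 3 - 3 = 0)
a(Z, r) = 0 (a(Z, r) = 0*(5*r + 6) = 0*(6 + 5*r) = 0)
a(-3, 640) + 200372 = 0 + 200372 = 200372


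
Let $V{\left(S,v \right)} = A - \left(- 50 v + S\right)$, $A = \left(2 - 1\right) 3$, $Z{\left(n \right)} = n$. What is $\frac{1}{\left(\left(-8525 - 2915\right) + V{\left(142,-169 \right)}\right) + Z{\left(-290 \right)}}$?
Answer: $- \frac{1}{20319} \approx -4.9215 \cdot 10^{-5}$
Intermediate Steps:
$A = 3$ ($A = 1 \cdot 3 = 3$)
$V{\left(S,v \right)} = 3 - S + 50 v$ ($V{\left(S,v \right)} = 3 - \left(- 50 v + S\right) = 3 - \left(S - 50 v\right) = 3 - S + 50 v$)
$\frac{1}{\left(\left(-8525 - 2915\right) + V{\left(142,-169 \right)}\right) + Z{\left(-290 \right)}} = \frac{1}{\left(\left(-8525 - 2915\right) + \left(3 - 142 + 50 \left(-169\right)\right)\right) - 290} = \frac{1}{\left(-11440 - 8589\right) - 290} = \frac{1}{-20029 - 290} = \frac{1}{-20319} = - \frac{1}{20319}$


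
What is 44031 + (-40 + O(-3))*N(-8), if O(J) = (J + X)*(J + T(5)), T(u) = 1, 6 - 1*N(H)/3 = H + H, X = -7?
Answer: 42711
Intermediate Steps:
N(H) = 18 - 6*H (N(H) = 18 - 3*(H + H) = 18 - 6*H)
O(J) = (1 + J)*(-7 + J) (O(J) = (J - 7)*(J + 1) = (-7 + J)*(1 + J) = (1 + J)*(-7 + J))
44031 + (-40 + O(-3))*N(-8) = 44031 + (-40 + (-7 + (-3)² - 6*(-3)))*(18 - 6*(-8)) = 44031 + (-40 + (-7 + 9 + 18))*(18 + 48) = 44031 + (-40 + 20)*66 = 44031 - 20*66 = 44031 - 1320 = 42711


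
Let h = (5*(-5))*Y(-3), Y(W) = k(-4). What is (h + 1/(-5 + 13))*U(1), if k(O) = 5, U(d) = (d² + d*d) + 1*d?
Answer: -2997/8 ≈ -374.63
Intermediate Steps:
U(d) = d + 2*d² (U(d) = (d² + d²) + d = 2*d² + d = d + 2*d²)
Y(W) = 5
h = -125 (h = (5*(-5))*5 = -25*5 = -125)
(h + 1/(-5 + 13))*U(1) = (-125 + 1/(-5 + 13))*(1*(1 + 2*1)) = (-125 + 1/8)*(1*(1 + 2)) = (-125 + ⅛)*(1*3) = -999/8*3 = -2997/8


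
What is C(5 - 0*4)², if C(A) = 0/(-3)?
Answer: 0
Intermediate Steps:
C(A) = 0 (C(A) = 0*(-⅓) = 0)
C(5 - 0*4)² = 0² = 0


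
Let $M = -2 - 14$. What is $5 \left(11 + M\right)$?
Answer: $-25$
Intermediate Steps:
$M = -16$
$5 \left(11 + M\right) = 5 \left(11 - 16\right) = 5 \left(-5\right) = -25$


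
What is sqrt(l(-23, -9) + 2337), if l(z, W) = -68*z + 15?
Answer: 2*sqrt(979) ≈ 62.578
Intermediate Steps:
l(z, W) = 15 - 68*z
sqrt(l(-23, -9) + 2337) = sqrt((15 - 68*(-23)) + 2337) = sqrt((15 + 1564) + 2337) = sqrt(1579 + 2337) = sqrt(3916) = 2*sqrt(979)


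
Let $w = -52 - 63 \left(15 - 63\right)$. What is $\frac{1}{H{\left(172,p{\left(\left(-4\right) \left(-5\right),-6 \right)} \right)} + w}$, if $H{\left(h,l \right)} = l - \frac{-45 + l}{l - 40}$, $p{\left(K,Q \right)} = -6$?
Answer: $\frac{46}{136385} \approx 0.00033728$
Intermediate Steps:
$H{\left(h,l \right)} = l - \frac{-45 + l}{-40 + l}$
$w = 2972$ ($w = -52 - -3024 = -52 + 3024 = 2972$)
$\frac{1}{H{\left(172,p{\left(\left(-4\right) \left(-5\right),-6 \right)} \right)} + w} = \frac{1}{\frac{45 + \left(-6\right)^{2} - -246}{-40 - 6} + 2972} = \frac{1}{\frac{45 + 36 + 246}{-46} + 2972} = \frac{1}{\left(- \frac{1}{46}\right) 327 + 2972} = \frac{1}{- \frac{327}{46} + 2972} = \frac{1}{\frac{136385}{46}} = \frac{46}{136385}$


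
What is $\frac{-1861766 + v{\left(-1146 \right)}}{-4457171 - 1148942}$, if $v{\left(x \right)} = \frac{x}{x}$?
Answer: $\frac{1861765}{5606113} \approx 0.3321$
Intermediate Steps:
$v{\left(x \right)} = 1$
$\frac{-1861766 + v{\left(-1146 \right)}}{-4457171 - 1148942} = \frac{-1861766 + 1}{-4457171 - 1148942} = - \frac{1861765}{-5606113} = \left(-1861765\right) \left(- \frac{1}{5606113}\right) = \frac{1861765}{5606113}$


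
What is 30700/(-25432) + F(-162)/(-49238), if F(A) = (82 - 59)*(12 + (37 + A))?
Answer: -90344302/78263801 ≈ -1.1544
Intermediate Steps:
F(A) = 1127 + 23*A (F(A) = 23*(49 + A) = 1127 + 23*A)
30700/(-25432) + F(-162)/(-49238) = 30700/(-25432) + (1127 + 23*(-162))/(-49238) = 30700*(-1/25432) + (1127 - 3726)*(-1/49238) = -7675/6358 - 2599*(-1/49238) = -7675/6358 + 2599/49238 = -90344302/78263801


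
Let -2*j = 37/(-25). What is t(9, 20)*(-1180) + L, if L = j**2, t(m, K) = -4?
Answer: 11801369/2500 ≈ 4720.5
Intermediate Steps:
j = 37/50 (j = -37/(2*(-25)) = -37*(-1)/(2*25) = -1/2*(-37/25) = 37/50 ≈ 0.74000)
L = 1369/2500 (L = (37/50)**2 = 1369/2500 ≈ 0.54760)
t(9, 20)*(-1180) + L = -4*(-1180) + 1369/2500 = 4720 + 1369/2500 = 11801369/2500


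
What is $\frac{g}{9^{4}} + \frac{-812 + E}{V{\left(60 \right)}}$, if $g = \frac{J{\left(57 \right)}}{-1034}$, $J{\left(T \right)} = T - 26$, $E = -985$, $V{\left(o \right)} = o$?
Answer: $- \frac{2031830473}{67840740} \approx -29.95$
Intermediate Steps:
$J{\left(T \right)} = -26 + T$ ($J{\left(T \right)} = T - 26 = -26 + T$)
$g = - \frac{31}{1034}$ ($g = \frac{-26 + 57}{-1034} = 31 \left(- \frac{1}{1034}\right) = - \frac{31}{1034} \approx -0.029981$)
$\frac{g}{9^{4}} + \frac{-812 + E}{V{\left(60 \right)}} = - \frac{31}{1034 \cdot 9^{4}} + \frac{-812 - 985}{60} = - \frac{31}{1034 \cdot 6561} - \frac{599}{20} = \left(- \frac{31}{1034}\right) \frac{1}{6561} - \frac{599}{20} = - \frac{31}{6784074} - \frac{599}{20} = - \frac{2031830473}{67840740}$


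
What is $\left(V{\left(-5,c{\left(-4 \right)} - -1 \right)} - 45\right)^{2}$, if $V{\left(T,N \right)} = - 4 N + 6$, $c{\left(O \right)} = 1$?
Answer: $2209$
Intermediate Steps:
$V{\left(T,N \right)} = 6 - 4 N$
$\left(V{\left(-5,c{\left(-4 \right)} - -1 \right)} - 45\right)^{2} = \left(\left(6 - 4 \left(1 - -1\right)\right) - 45\right)^{2} = \left(\left(6 - 4 \left(1 + 1\right)\right) - 45\right)^{2} = \left(\left(6 - 8\right) - 45\right)^{2} = \left(-2 - 45\right)^{2} = \left(-47\right)^{2} = 2209$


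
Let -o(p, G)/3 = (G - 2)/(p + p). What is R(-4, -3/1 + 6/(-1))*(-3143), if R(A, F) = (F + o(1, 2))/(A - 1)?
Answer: -28287/5 ≈ -5657.4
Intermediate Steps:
o(p, G) = -3*(-2 + G)/(2*p) (o(p, G) = -3*(G - 2)/(p + p) = -3*(-2 + G)/(2*p))
R(A, F) = F/(-1 + A) (R(A, F) = (F + (3/2)*(2 - 1*2)/1)/(A - 1) = (F + (3/2)*1*(2 - 2))/(-1 + A) = (F + (3/2)*1*0)/(-1 + A) = (F + 0)/(-1 + A) = F/(-1 + A))
R(-4, -3/1 + 6/(-1))*(-3143) = ((-3/1 + 6/(-1))/(-1 - 4))*(-3143) = ((-3*1 + 6*(-1))/(-5))*(-3143) = ((-3 - 6)*(-1/5))*(-3143) = -9*(-1/5)*(-3143) = (9/5)*(-3143) = -28287/5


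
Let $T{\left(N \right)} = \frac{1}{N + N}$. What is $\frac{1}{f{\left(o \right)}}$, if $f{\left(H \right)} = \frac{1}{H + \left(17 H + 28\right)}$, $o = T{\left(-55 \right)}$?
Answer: $\frac{1531}{55} \approx 27.836$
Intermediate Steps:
$T{\left(N \right)} = \frac{1}{2 N}$
$o = - \frac{1}{110}$ ($o = \frac{1}{2 \left(-55\right)} = \frac{1}{2} \left(- \frac{1}{55}\right) = - \frac{1}{110} \approx -0.0090909$)
$f{\left(H \right)} = \frac{1}{28 + 18 H}$ ($f{\left(H \right)} = \frac{1}{H + \left(28 + 17 H\right)} = \frac{1}{28 + 18 H}$)
$\frac{1}{f{\left(o \right)}} = \frac{1}{\frac{1}{2} \frac{1}{14 + 9 \left(- \frac{1}{110}\right)}} = \frac{1}{\frac{1}{2} \frac{1}{14 - \frac{9}{110}}} = \frac{1}{\frac{1}{2} \frac{1}{\frac{1531}{110}}} = \frac{1}{\frac{1}{2} \cdot \frac{110}{1531}} = \frac{1}{\frac{55}{1531}} = \frac{1531}{55}$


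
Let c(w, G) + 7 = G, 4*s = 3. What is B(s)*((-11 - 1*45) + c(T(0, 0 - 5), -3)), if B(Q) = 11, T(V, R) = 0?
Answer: -726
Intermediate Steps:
s = ¾ (s = (¼)*3 = ¾ ≈ 0.75000)
c(w, G) = -7 + G
B(s)*((-11 - 1*45) + c(T(0, 0 - 5), -3)) = 11*((-11 - 1*45) + (-7 - 3)) = 11*((-11 - 45) - 10) = 11*(-56 - 10) = 11*(-66) = -726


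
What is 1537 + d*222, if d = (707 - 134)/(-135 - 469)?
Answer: 400571/302 ≈ 1326.4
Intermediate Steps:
d = -573/604 (d = 573/(-604) = 573*(-1/604) = -573/604 ≈ -0.94868)
1537 + d*222 = 1537 - 573/604*222 = 1537 - 63603/302 = 400571/302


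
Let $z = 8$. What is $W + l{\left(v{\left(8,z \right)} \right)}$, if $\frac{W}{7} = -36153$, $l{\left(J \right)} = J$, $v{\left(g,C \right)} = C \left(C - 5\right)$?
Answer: $-253047$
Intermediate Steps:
$v{\left(g,C \right)} = C \left(-5 + C\right)$
$W = -253071$ ($W = 7 \left(-36153\right) = -253071$)
$W + l{\left(v{\left(8,z \right)} \right)} = -253071 + 8 \left(-5 + 8\right) = -253071 + 8 \cdot 3 = -253071 + 24 = -253047$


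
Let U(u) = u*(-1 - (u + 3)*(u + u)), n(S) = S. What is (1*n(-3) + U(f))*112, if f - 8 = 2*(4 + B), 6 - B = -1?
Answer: -6656496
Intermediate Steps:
B = 7 (B = 6 - 1*(-1) = 6 + 1 = 7)
f = 30 (f = 8 + 2*(4 + 7) = 8 + 2*11 = 8 + 22 = 30)
U(u) = u*(-1 - 2*u*(3 + u)) (U(u) = u*(-1 - (3 + u)*2*u) = u*(-1 - 2*u*(3 + u)))
(1*n(-3) + U(f))*112 = (1*(-3) - 1*30*(1 + 2*30**2 + 6*30))*112 = (-3 - 1*30*(1 + 2*900 + 180))*112 = (-3 - 1*30*(1 + 1800 + 180))*112 = (-3 - 1*30*1981)*112 = (-3 - 59430)*112 = -59433*112 = -6656496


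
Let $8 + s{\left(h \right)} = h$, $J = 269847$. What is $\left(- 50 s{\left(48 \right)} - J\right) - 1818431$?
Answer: $-2090278$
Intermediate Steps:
$s{\left(h \right)} = -8 + h$
$\left(- 50 s{\left(48 \right)} - J\right) - 1818431 = \left(- 50 \left(-8 + 48\right) - 269847\right) - 1818431 = \left(\left(-50\right) 40 - 269847\right) - 1818431 = \left(-2000 - 269847\right) - 1818431 = -271847 - 1818431 = -2090278$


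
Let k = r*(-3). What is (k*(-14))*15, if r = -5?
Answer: -3150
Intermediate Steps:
k = 15 (k = -5*(-3) = 15)
(k*(-14))*15 = (15*(-14))*15 = -210*15 = -3150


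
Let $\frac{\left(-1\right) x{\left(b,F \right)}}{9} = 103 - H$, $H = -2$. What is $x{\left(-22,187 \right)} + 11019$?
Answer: $10074$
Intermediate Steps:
$x{\left(b,F \right)} = -945$ ($x{\left(b,F \right)} = - 9 \left(103 - -2\right) = - 9 \left(103 + 2\right) = \left(-9\right) 105 = -945$)
$x{\left(-22,187 \right)} + 11019 = -945 + 11019 = 10074$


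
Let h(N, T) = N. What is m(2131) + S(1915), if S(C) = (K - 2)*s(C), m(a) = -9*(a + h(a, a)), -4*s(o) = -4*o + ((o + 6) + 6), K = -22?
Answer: -72756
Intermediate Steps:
s(o) = -3 + 3*o/4 (s(o) = -(-4*o + ((o + 6) + 6))/4 = -(-4*o + ((6 + o) + 6))/4 = -(-4*o + (12 + o))/4 = -(12 - 3*o)/4 = -3 + 3*o/4)
m(a) = -18*a (m(a) = -9*(a + a) = -18*a)
S(C) = 72 - 18*C (S(C) = (-22 - 2)*(-3 + 3*C/4) = -24*(-3 + 3*C/4) = 72 - 18*C)
m(2131) + S(1915) = -18*2131 + (72 - 18*1915) = -38358 + (72 - 34470) = -38358 - 34398 = -72756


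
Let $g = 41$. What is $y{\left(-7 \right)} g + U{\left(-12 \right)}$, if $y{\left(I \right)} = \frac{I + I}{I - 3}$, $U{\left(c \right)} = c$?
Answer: $\frac{227}{5} \approx 45.4$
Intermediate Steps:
$y{\left(I \right)} = \frac{2 I}{-3 + I}$
$y{\left(-7 \right)} g + U{\left(-12 \right)} = 2 \left(-7\right) \frac{1}{-3 - 7} \cdot 41 - 12 = 2 \left(-7\right) \frac{1}{-10} \cdot 41 - 12 = 2 \left(-7\right) \left(- \frac{1}{10}\right) 41 - 12 = \frac{7}{5} \cdot 41 - 12 = \frac{287}{5} - 12 = \frac{227}{5}$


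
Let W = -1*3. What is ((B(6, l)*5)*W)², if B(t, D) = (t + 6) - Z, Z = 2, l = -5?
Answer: 22500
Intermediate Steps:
B(t, D) = 4 + t (B(t, D) = (t + 6) - 1*2 = (6 + t) - 2 = 4 + t)
W = -3
((B(6, l)*5)*W)² = (((4 + 6)*5)*(-3))² = ((10*5)*(-3))² = (50*(-3))² = (-150)² = 22500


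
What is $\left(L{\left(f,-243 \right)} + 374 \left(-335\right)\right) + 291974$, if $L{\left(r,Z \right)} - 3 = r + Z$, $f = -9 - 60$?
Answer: $166375$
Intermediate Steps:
$f = -69$ ($f = -9 - 60 = -69$)
$L{\left(r,Z \right)} = 3 + Z + r$ ($L{\left(r,Z \right)} = 3 + \left(r + Z\right) = 3 + \left(Z + r\right) = 3 + Z + r$)
$\left(L{\left(f,-243 \right)} + 374 \left(-335\right)\right) + 291974 = \left(\left(3 - 243 - 69\right) + 374 \left(-335\right)\right) + 291974 = \left(-309 - 125290\right) + 291974 = -125599 + 291974 = 166375$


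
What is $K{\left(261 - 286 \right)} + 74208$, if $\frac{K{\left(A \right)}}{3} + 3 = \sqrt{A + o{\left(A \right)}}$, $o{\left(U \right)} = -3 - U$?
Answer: $74199 + 3 i \sqrt{3} \approx 74199.0 + 5.1962 i$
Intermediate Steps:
$K{\left(A \right)} = -9 + 3 i \sqrt{3}$ ($K{\left(A \right)} = -9 + 3 \sqrt{A - \left(3 + A\right)} = -9 + 3 \sqrt{-3} = -9 + 3 i \sqrt{3}$)
$K{\left(261 - 286 \right)} + 74208 = \left(-9 + 3 i \sqrt{3}\right) + 74208 = 74199 + 3 i \sqrt{3}$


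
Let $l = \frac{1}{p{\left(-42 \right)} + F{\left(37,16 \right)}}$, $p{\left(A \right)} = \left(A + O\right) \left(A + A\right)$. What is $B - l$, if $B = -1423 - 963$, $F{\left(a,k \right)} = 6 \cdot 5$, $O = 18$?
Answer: $- \frac{4881757}{2046} \approx -2386.0$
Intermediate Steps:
$p{\left(A \right)} = 2 A \left(18 + A\right)$ ($p{\left(A \right)} = \left(A + 18\right) \left(A + A\right) = \left(18 + A\right) 2 A = 2 A \left(18 + A\right)$)
$F{\left(a,k \right)} = 30$
$B = -2386$ ($B = -1423 - 963 = -2386$)
$l = \frac{1}{2046}$ ($l = \frac{1}{2 \left(-42\right) \left(18 - 42\right) + 30} = \frac{1}{2 \left(-42\right) \left(-24\right) + 30} = \frac{1}{2016 + 30} = \frac{1}{2046} \approx 0.00048876$)
$B - l = -2386 - \frac{1}{2046} = - \frac{4881757}{2046}$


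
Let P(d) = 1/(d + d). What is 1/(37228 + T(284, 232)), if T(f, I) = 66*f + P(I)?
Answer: 464/25971009 ≈ 1.7866e-5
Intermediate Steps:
P(d) = 1/(2*d)
T(f, I) = 1/(2*I) + 66*f (T(f, I) = 66*f + 1/(2*I) = 1/(2*I) + 66*f)
1/(37228 + T(284, 232)) = 1/(37228 + ((1/2)/232 + 66*284)) = 1/(37228 + ((1/2)*(1/232) + 18744)) = 1/(37228 + (1/464 + 18744)) = 1/(37228 + 8697217/464) = 1/(25971009/464) = 464/25971009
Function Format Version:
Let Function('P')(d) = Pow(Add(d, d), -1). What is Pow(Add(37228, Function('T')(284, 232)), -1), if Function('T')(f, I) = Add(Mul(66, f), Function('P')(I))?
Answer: Rational(464, 25971009) ≈ 1.7866e-5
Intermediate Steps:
Function('P')(d) = Mul(Rational(1, 2), Pow(d, -1)) (Function('P')(d) = Pow(Mul(2, d), -1) = Mul(Rational(1, 2), Pow(d, -1)))
Function('T')(f, I) = Add(Mul(Rational(1, 2), Pow(I, -1)), Mul(66, f)) (Function('T')(f, I) = Add(Mul(66, f), Mul(Rational(1, 2), Pow(I, -1))) = Add(Mul(Rational(1, 2), Pow(I, -1)), Mul(66, f)))
Pow(Add(37228, Function('T')(284, 232)), -1) = Pow(Add(37228, Add(Mul(Rational(1, 2), Pow(232, -1)), Mul(66, 284))), -1) = Pow(Add(37228, Add(Mul(Rational(1, 2), Rational(1, 232)), 18744)), -1) = Pow(Add(37228, Add(Rational(1, 464), 18744)), -1) = Pow(Add(37228, Rational(8697217, 464)), -1) = Pow(Rational(25971009, 464), -1) = Rational(464, 25971009)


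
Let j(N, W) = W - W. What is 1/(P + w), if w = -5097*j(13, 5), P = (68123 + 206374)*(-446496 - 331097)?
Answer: -1/213446945721 ≈ -4.6850e-12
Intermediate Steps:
j(N, W) = 0
P = -213446945721 (P = 274497*(-777593) = -213446945721)
w = 0 (w = -5097*0 = 0)
1/(P + w) = 1/(-213446945721 + 0) = 1/(-213446945721) = -1/213446945721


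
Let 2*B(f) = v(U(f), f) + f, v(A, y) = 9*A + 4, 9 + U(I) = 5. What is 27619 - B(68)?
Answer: 27601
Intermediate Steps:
U(I) = -4 (U(I) = -9 + 5 = -4)
v(A, y) = 4 + 9*A
B(f) = -16 + f/2 (B(f) = ((4 + 9*(-4)) + f)/2 = ((4 - 36) + f)/2 = (-32 + f)/2 = -16 + f/2)
27619 - B(68) = 27619 - (-16 + (½)*68) = 27619 - (-16 + 34) = 27619 - 1*18 = 27619 - 18 = 27601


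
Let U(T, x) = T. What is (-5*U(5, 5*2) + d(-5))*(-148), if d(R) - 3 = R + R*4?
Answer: 6956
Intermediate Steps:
d(R) = 3 + 5*R (d(R) = 3 + (R + R*4) = 3 + (R + 4*R) = 3 + 5*R)
(-5*U(5, 5*2) + d(-5))*(-148) = (-5*5 + (3 + 5*(-5)))*(-148) = (-25 + (3 - 25))*(-148) = (-25 - 22)*(-148) = -47*(-148) = 6956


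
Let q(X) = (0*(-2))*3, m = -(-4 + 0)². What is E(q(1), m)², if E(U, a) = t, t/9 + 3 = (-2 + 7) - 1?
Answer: 81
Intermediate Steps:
m = -16 (m = -1*(-4)² = -1*16 = -16)
t = 9 (t = -27 + 9*((-2 + 7) - 1) = -27 + 9*(5 - 1) = -27 + 9*4 = -27 + 36 = 9)
q(X) = 0 (q(X) = 0*3 = 0)
E(U, a) = 9
E(q(1), m)² = 9² = 81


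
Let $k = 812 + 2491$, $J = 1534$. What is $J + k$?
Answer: $4837$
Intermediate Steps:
$k = 3303$
$J + k = 1534 + 3303 = 4837$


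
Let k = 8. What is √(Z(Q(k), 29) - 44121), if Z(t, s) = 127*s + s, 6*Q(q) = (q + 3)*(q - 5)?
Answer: I*√40409 ≈ 201.02*I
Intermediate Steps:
Q(q) = (-5 + q)*(3 + q)/6 (Q(q) = ((q + 3)*(q - 5))/6 = ((3 + q)*(-5 + q))/6 = ((-5 + q)*(3 + q))/6 = (-5 + q)*(3 + q)/6)
Z(t, s) = 128*s
√(Z(Q(k), 29) - 44121) = √(128*29 - 44121) = √(3712 - 44121) = √(-40409) = I*√40409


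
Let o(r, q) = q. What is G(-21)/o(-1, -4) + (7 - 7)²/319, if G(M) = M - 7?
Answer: 7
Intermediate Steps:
G(M) = -7 + M
G(-21)/o(-1, -4) + (7 - 7)²/319 = (-7 - 21)/(-4) + (7 - 7)²/319 = -28*(-¼) + 0²*(1/319) = 7 + 0*(1/319) = 7 + 0 = 7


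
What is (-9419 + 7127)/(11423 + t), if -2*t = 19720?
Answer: -764/521 ≈ -1.4664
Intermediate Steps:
t = -9860 (t = -½*19720 = -9860)
(-9419 + 7127)/(11423 + t) = (-9419 + 7127)/(11423 - 9860) = -2292/1563 = -2292*1/1563 = -764/521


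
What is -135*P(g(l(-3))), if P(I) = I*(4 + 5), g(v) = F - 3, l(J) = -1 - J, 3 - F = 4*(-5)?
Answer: -24300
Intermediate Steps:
F = 23 (F = 3 - 4*(-5) = 3 - 1*(-20) = 3 + 20 = 23)
g(v) = 20 (g(v) = 23 - 3 = 20)
P(I) = 9*I (P(I) = I*9 = 9*I)
-135*P(g(l(-3))) = -1215*20 = -135*180 = -24300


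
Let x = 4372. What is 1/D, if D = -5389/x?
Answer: -4372/5389 ≈ -0.81128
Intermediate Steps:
D = -5389/4372 ≈ -1.2326
1/D = 1/(-5389/4372) = -4372/5389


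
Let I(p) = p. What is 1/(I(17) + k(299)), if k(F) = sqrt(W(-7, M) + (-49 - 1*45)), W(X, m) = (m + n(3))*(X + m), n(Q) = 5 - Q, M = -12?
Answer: 17/193 - 4*sqrt(6)/193 ≈ 0.037316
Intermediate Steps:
W(X, m) = (2 + m)*(X + m) (W(X, m) = (m + (5 - 1*3))*(X + m) = (m + (5 - 3))*(X + m) = (m + 2)*(X + m) = (2 + m)*(X + m))
k(F) = 4*sqrt(6) (k(F) = sqrt(((-12)**2 + 2*(-7) + 2*(-12) - 7*(-12)) + (-49 - 1*45)) = sqrt((144 - 14 - 24 + 84) + (-49 - 45)) = sqrt(190 - 94) = sqrt(96) = 4*sqrt(6))
1/(I(17) + k(299)) = 1/(17 + 4*sqrt(6))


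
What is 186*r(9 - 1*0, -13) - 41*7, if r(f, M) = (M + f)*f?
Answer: -6983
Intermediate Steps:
r(f, M) = f*(M + f)
186*r(9 - 1*0, -13) - 41*7 = 186*((9 - 1*0)*(-13 + (9 - 1*0))) - 41*7 = 186*((9 + 0)*(-13 + (9 + 0))) - 287 = 186*(9*(-13 + 9)) - 287 = 186*(9*(-4)) - 287 = 186*(-36) - 287 = -6696 - 287 = -6983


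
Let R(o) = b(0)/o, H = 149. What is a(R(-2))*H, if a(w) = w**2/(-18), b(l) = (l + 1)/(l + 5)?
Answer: -149/1800 ≈ -0.082778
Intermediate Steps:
b(l) = (1 + l)/(5 + l)
R(o) = 1/(5*o) (R(o) = ((1 + 0)/(5 + 0))/o = (1/5)/o = ((1/5)*1)/o = 1/(5*o))
a(w) = -w**2/18 (a(w) = w**2*(-1/18) = -w**2/18)
a(R(-2))*H = -((1/5)/(-2))**2/18*149 = -((1/5)*(-1/2))**2/18*149 = -(-1/10)**2/18*149 = -1/18*1/100*149 = -1/1800*149 = -149/1800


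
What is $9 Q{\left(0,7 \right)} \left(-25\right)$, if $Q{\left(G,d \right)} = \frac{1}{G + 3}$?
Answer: $-75$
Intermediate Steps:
$Q{\left(G,d \right)} = \frac{1}{3 + G}$
$9 Q{\left(0,7 \right)} \left(-25\right) = \frac{9}{3 + 0} \left(-25\right) = \frac{9}{3} \left(-25\right) = 9 \cdot \frac{1}{3} \left(-25\right) = 3 \left(-25\right) = -75$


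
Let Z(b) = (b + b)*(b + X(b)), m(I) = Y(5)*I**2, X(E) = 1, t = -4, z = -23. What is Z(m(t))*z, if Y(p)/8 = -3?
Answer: -6765312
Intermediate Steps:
Y(p) = -24 (Y(p) = 8*(-3) = -24)
m(I) = -24*I**2
Z(b) = 2*b*(1 + b) (Z(b) = (b + b)*(b + 1) = (2*b)*(1 + b) = 2*b*(1 + b))
Z(m(t))*z = (2*(-24*(-4)**2)*(1 - 24*(-4)**2))*(-23) = (2*(-24*16)*(1 - 24*16))*(-23) = (2*(-384)*(1 - 384))*(-23) = (2*(-384)*(-383))*(-23) = 294144*(-23) = -6765312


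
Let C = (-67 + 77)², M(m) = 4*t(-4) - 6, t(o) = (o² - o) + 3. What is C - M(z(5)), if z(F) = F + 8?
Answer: 14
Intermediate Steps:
z(F) = 8 + F
t(o) = 3 + o² - o
M(m) = 86 (M(m) = 4*(3 + (-4)² - 1*(-4)) - 6 = 4*(3 + 16 + 4) - 6 = 4*23 - 6 = 92 - 6 = 86)
C = 100 (C = 10² = 100)
C - M(z(5)) = 100 - 1*86 = 100 - 86 = 14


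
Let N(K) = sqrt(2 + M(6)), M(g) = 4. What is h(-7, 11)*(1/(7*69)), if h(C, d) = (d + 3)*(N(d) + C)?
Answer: -14/69 + 2*sqrt(6)/69 ≈ -0.13190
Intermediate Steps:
N(K) = sqrt(6) (N(K) = sqrt(2 + 4) = sqrt(6))
h(C, d) = (3 + d)*(C + sqrt(6)) (h(C, d) = (d + 3)*(sqrt(6) + C) = (3 + d)*(C + sqrt(6)))
h(-7, 11)*(1/(7*69)) = (3*(-7) + 3*sqrt(6) - 7*11 + 11*sqrt(6))*(1/(7*69)) = (-21 + 3*sqrt(6) - 77 + 11*sqrt(6))*((1/7)*(1/69)) = (-98 + 14*sqrt(6))*(1/483) = -14/69 + 2*sqrt(6)/69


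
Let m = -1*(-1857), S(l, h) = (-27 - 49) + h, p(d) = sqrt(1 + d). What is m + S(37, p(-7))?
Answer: 1781 + I*sqrt(6) ≈ 1781.0 + 2.4495*I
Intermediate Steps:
S(l, h) = -76 + h
m = 1857
m + S(37, p(-7)) = 1857 + (-76 + sqrt(1 - 7)) = 1857 + (-76 + sqrt(-6)) = 1857 + (-76 + I*sqrt(6)) = 1781 + I*sqrt(6)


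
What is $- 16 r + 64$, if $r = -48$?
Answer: $832$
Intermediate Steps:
$- 16 r + 64 = \left(-16\right) \left(-48\right) + 64 = 768 + 64 = 832$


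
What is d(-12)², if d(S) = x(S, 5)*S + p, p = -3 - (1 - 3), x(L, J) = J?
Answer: 3721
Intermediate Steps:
p = -1 (p = -3 - 1*(-2) = -3 + 2 = -1)
d(S) = -1 + 5*S (d(S) = 5*S - 1 = -1 + 5*S)
d(-12)² = (-1 + 5*(-12))² = (-1 - 60)² = (-61)² = 3721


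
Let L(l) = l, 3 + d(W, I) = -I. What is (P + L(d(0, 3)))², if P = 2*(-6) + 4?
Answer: 196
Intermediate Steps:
d(W, I) = -3 - I
P = -8 (P = -12 + 4 = -8)
(P + L(d(0, 3)))² = (-8 + (-3 - 1*3))² = (-8 + (-3 - 3))² = (-8 - 6)² = (-14)² = 196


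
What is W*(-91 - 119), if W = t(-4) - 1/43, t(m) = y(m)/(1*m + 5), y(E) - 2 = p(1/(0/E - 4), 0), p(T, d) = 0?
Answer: -17850/43 ≈ -415.12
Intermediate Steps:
y(E) = 2 (y(E) = 2 + 0 = 2)
t(m) = 2/(5 + m) (t(m) = 2/(1*m + 5) = 2/(m + 5) = 2/(5 + m))
W = 85/43 (W = 2/(5 - 4) - 1/43 = 2/1 - 1*1/43 = 2*1 - 1/43 = 2 - 1/43 = 85/43 ≈ 1.9767)
W*(-91 - 119) = 85*(-91 - 119)/43 = (85/43)*(-210) = -17850/43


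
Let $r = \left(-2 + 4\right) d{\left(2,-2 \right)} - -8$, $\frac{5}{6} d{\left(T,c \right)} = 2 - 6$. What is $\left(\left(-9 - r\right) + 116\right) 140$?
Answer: $15204$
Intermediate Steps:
$d{\left(T,c \right)} = - \frac{24}{5}$ ($d{\left(T,c \right)} = \frac{6 \left(2 - 6\right)}{5} = \frac{6}{5} \left(-4\right) = - \frac{24}{5}$)
$r = - \frac{8}{5}$ ($r = \left(-2 + 4\right) \left(- \frac{24}{5}\right) - -8 = 2 \left(- \frac{24}{5}\right) + 8 = - \frac{48}{5} + 8 = - \frac{8}{5} \approx -1.6$)
$\left(\left(-9 - r\right) + 116\right) 140 = \left(\left(-9 - - \frac{8}{5}\right) + 116\right) 140 = \left(\left(-9 + \frac{8}{5}\right) + 116\right) 140 = \left(- \frac{37}{5} + 116\right) 140 = \frac{543}{5} \cdot 140 = 15204$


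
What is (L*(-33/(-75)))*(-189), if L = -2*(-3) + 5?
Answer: -22869/25 ≈ -914.76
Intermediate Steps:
L = 11 (L = 6 + 5 = 11)
(L*(-33/(-75)))*(-189) = (11*(-33/(-75)))*(-189) = (11*(-33*(-1/75)))*(-189) = (11*(11/25))*(-189) = (121/25)*(-189) = -22869/25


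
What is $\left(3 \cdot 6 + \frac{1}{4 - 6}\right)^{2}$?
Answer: $\frac{1225}{4} \approx 306.25$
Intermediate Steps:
$\left(3 \cdot 6 + \frac{1}{4 - 6}\right)^{2} = \left(18 + \frac{1}{4 - 6}\right)^{2} = \left(18 + \frac{1}{-2}\right)^{2} = \left(18 - \frac{1}{2}\right)^{2} = \left(\frac{35}{2}\right)^{2} = \frac{1225}{4}$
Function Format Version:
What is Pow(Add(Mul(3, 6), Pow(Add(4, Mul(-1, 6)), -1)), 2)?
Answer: Rational(1225, 4) ≈ 306.25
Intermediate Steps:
Pow(Add(Mul(3, 6), Pow(Add(4, Mul(-1, 6)), -1)), 2) = Pow(Add(18, Pow(Add(4, -6), -1)), 2) = Pow(Add(18, Pow(-2, -1)), 2) = Pow(Add(18, Rational(-1, 2)), 2) = Pow(Rational(35, 2), 2) = Rational(1225, 4)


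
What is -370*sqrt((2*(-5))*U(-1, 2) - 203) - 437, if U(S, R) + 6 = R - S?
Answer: -437 - 370*I*sqrt(173) ≈ -437.0 - 4866.6*I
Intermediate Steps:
U(S, R) = -6 + R - S (U(S, R) = -6 + (R - S) = -6 + R - S)
-370*sqrt((2*(-5))*U(-1, 2) - 203) - 437 = -370*sqrt((2*(-5))*(-6 + 2 - 1*(-1)) - 203) - 437 = -370*sqrt(-10*(-6 + 2 + 1) - 203) - 437 = -370*sqrt(-10*(-3) - 203) - 437 = -370*sqrt(30 - 203) - 437 = -370*I*sqrt(173) - 437 = -437 - 370*I*sqrt(173)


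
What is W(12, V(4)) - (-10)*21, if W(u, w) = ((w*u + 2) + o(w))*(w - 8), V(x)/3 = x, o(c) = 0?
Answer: 794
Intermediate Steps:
V(x) = 3*x
W(u, w) = (-8 + w)*(2 + u*w) (W(u, w) = ((w*u + 2) + 0)*(w - 8) = ((u*w + 2) + 0)*(-8 + w) = ((2 + u*w) + 0)*(-8 + w) = (2 + u*w)*(-8 + w) = (-8 + w)*(2 + u*w))
W(12, V(4)) - (-10)*21 = (-16 + 2*(3*4) + 12*(3*4)**2 - 8*12*3*4) - (-10)*21 = (-16 + 2*12 + 12*12**2 - 8*12*12) - 1*(-210) = (-16 + 24 + 12*144 - 1152) + 210 = (-16 + 24 + 1728 - 1152) + 210 = 584 + 210 = 794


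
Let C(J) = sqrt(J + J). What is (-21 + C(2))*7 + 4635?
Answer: 4502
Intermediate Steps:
C(J) = sqrt(2)*sqrt(J) (C(J) = sqrt(2*J) = sqrt(2)*sqrt(J))
(-21 + C(2))*7 + 4635 = (-21 + sqrt(2)*sqrt(2))*7 + 4635 = (-21 + 2)*7 + 4635 = -19*7 + 4635 = -133 + 4635 = 4502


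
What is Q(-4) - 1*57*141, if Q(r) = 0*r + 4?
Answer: -8033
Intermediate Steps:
Q(r) = 4 (Q(r) = 0 + 4 = 4)
Q(-4) - 1*57*141 = 4 - 1*57*141 = 4 - 57*141 = 4 - 8037 = -8033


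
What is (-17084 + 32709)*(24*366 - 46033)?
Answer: -582015625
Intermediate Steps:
(-17084 + 32709)*(24*366 - 46033) = 15625*(8784 - 46033) = 15625*(-37249) = -582015625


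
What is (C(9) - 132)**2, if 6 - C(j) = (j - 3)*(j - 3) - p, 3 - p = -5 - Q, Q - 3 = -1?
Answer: 23104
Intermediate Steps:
Q = 2 (Q = 3 - 1 = 2)
p = 10 (p = 3 - (-5 - 1*2) = 3 - (-5 - 2) = 3 - 1*(-7) = 3 + 7 = 10)
C(j) = 16 - (-3 + j)**2 (C(j) = 6 - ((j - 3)*(j - 3) - 1*10) = 6 - ((-3 + j)*(-3 + j) - 10) = 6 - ((-3 + j)**2 - 10) = 6 - (-10 + (-3 + j)**2) = 6 + (10 - (-3 + j)**2) = 16 - (-3 + j)**2)
(C(9) - 132)**2 = ((16 - (-3 + 9)**2) - 132)**2 = ((16 - 1*6**2) - 132)**2 = ((16 - 1*36) - 132)**2 = ((16 - 36) - 132)**2 = (-20 - 132)**2 = (-152)**2 = 23104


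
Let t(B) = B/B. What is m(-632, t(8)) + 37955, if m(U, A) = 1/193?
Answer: 7325316/193 ≈ 37955.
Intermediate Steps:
t(B) = 1
m(U, A) = 1/193
m(-632, t(8)) + 37955 = 1/193 + 37955 = 7325316/193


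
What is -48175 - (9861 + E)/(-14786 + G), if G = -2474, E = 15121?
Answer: -415737759/8630 ≈ -48174.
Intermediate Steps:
-48175 - (9861 + E)/(-14786 + G) = -48175 - (9861 + 15121)/(-14786 - 2474) = -48175 - 24982/(-17260) = -48175 - 24982*(-1)/17260 = -48175 - 1*(-12491/8630) = -48175 + 12491/8630 = -415737759/8630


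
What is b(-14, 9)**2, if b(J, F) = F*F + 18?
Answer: 9801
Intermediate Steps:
b(J, F) = 18 + F**2 (b(J, F) = F**2 + 18 = 18 + F**2)
b(-14, 9)**2 = (18 + 9**2)**2 = (18 + 81)**2 = 99**2 = 9801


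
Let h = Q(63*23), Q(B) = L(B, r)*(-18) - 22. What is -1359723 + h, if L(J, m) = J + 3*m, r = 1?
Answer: -1385881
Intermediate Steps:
Q(B) = -76 - 18*B (Q(B) = (B + 3*1)*(-18) - 22 = (B + 3)*(-18) - 22 = (3 + B)*(-18) - 22 = (-54 - 18*B) - 22 = -76 - 18*B)
h = -26158 (h = -76 - 1134*23 = -76 - 18*1449 = -76 - 26082 = -26158)
-1359723 + h = -1359723 - 26158 = -1385881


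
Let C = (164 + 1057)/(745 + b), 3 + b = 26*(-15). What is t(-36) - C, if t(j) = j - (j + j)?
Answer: 1041/32 ≈ 32.531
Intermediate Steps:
t(j) = -j (t(j) = j - 2*j = -j)
b = -393 (b = -3 + 26*(-15) = -3 - 390 = -393)
C = 111/32 (C = (164 + 1057)/(745 - 393) = 1221/352 = 1221*(1/352) = 111/32 ≈ 3.4688)
t(-36) - C = -1*(-36) - 1*111/32 = 36 - 111/32 = 1041/32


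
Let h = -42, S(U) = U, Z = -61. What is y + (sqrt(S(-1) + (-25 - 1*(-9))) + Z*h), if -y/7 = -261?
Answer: 4389 + I*sqrt(17) ≈ 4389.0 + 4.1231*I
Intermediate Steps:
y = 1827 (y = -7*(-261) = 1827)
y + (sqrt(S(-1) + (-25 - 1*(-9))) + Z*h) = 1827 + (sqrt(-1 + (-25 - 1*(-9))) - 61*(-42)) = 1827 + (sqrt(-1 + (-25 + 9)) + 2562) = 1827 + (sqrt(-1 - 16) + 2562) = 1827 + (sqrt(-17) + 2562) = 1827 + (I*sqrt(17) + 2562) = 1827 + (2562 + I*sqrt(17)) = 4389 + I*sqrt(17)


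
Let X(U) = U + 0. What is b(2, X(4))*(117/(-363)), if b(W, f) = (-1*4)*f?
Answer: 624/121 ≈ 5.1570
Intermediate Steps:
X(U) = U
b(W, f) = -4*f
b(2, X(4))*(117/(-363)) = (-4*4)*(117/(-363)) = -1872*(-1)/363 = -16*(-39/121) = 624/121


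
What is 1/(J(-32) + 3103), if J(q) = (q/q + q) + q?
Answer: 1/3040 ≈ 0.00032895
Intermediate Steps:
J(q) = 1 + 2*q (J(q) = (1 + q) + q = 1 + 2*q)
1/(J(-32) + 3103) = 1/((1 + 2*(-32)) + 3103) = 1/((1 - 64) + 3103) = 1/(-63 + 3103) = 1/3040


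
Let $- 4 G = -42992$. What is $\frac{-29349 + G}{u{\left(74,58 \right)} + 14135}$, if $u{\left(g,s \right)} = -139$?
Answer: $- \frac{18601}{13996} \approx -1.329$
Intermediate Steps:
$G = 10748$ ($G = \left(- \frac{1}{4}\right) \left(-42992\right) = 10748$)
$\frac{-29349 + G}{u{\left(74,58 \right)} + 14135} = \frac{-29349 + 10748}{-139 + 14135} = - \frac{18601}{13996}$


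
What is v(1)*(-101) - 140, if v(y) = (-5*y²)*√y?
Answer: 365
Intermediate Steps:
v(y) = -5*y^(5/2)
v(1)*(-101) - 140 = -5*1^(5/2)*(-101) - 140 = -5*1*(-101) - 140 = -5*(-101) - 140 = 505 - 140 = 365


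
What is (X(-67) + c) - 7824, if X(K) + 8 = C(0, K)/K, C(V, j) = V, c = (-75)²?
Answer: -2207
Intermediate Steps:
c = 5625
X(K) = -8 (X(K) = -8 + 0/K = -8 + 0 = -8)
(X(-67) + c) - 7824 = (-8 + 5625) - 7824 = 5617 - 7824 = -2207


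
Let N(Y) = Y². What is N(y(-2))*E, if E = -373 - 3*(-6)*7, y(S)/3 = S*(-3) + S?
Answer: -35568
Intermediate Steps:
y(S) = -6*S (y(S) = 3*(S*(-3) + S) = 3*(-3*S + S) = 3*(-2*S) = -6*S)
E = -247 (E = -373 - (-18)*7 = -373 - 1*(-126) = -373 + 126 = -247)
N(y(-2))*E = (-6*(-2))²*(-247) = 12²*(-247) = 144*(-247) = -35568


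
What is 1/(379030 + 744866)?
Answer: 1/1123896 ≈ 8.8976e-7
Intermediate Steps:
1/(379030 + 744866) = 1/1123896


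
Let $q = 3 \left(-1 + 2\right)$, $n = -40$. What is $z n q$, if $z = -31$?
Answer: $3720$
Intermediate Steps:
$q = 3$ ($q = 3 \cdot 1 = 3$)
$z n q = \left(-31\right) \left(-40\right) 3 = 1240 \cdot 3 = 3720$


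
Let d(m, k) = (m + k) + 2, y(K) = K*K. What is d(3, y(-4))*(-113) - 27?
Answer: -2400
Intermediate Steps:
y(K) = K²
d(m, k) = 2 + k + m (d(m, k) = (k + m) + 2 = 2 + k + m)
d(3, y(-4))*(-113) - 27 = (2 + (-4)² + 3)*(-113) - 27 = (2 + 16 + 3)*(-113) - 27 = 21*(-113) - 27 = -2373 - 27 = -2400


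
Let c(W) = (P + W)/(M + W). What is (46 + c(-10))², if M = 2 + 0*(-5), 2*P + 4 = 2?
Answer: 143641/64 ≈ 2244.4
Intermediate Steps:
P = -1 (P = -2 + (½)*2 = -2 + 1 = -1)
M = 2 (M = 2 + 0 = 2)
c(W) = (-1 + W)/(2 + W)
(46 + c(-10))² = (46 + (-1 - 10)/(2 - 10))² = (46 - 11/(-8))² = (46 - ⅛*(-11))² = (46 + 11/8)² = (379/8)² = 143641/64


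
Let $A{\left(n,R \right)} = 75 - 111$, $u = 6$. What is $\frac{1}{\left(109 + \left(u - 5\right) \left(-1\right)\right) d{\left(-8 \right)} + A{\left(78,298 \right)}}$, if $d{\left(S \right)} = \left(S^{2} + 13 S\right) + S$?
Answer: $- \frac{1}{5220} \approx -0.00019157$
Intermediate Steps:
$d{\left(S \right)} = S^{2} + 14 S$
$A{\left(n,R \right)} = -36$
$\frac{1}{\left(109 + \left(u - 5\right) \left(-1\right)\right) d{\left(-8 \right)} + A{\left(78,298 \right)}} = \frac{1}{\left(109 + \left(6 - 5\right) \left(-1\right)\right) \left(- 8 \left(14 - 8\right)\right) - 36} = \frac{1}{\left(109 + 1 \left(-1\right)\right) \left(\left(-8\right) 6\right) - 36} = \frac{1}{\left(109 - 1\right) \left(-48\right) - 36} = \frac{1}{108 \left(-48\right) - 36} = \frac{1}{-5184 - 36} = \frac{1}{-5220} = - \frac{1}{5220}$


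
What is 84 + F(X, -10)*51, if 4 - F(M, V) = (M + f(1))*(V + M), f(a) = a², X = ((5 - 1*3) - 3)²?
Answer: 1206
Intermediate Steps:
X = 1 (X = ((5 - 3) - 3)² = (2 - 3)² = (-1)² = 1)
F(M, V) = 4 - (1 + M)*(M + V) (F(M, V) = 4 - (M + 1²)*(V + M) = 4 - (M + 1)*(M + V) = 4 - (1 + M)*(M + V))
84 + F(X, -10)*51 = 84 + (4 - 1*1 - 1*(-10) - 1*1² - 1*1*(-10))*51 = 84 + (4 - 1 + 10 - 1*1 + 10)*51 = 84 + (4 - 1 + 10 - 1 + 10)*51 = 84 + 22*51 = 84 + 1122 = 1206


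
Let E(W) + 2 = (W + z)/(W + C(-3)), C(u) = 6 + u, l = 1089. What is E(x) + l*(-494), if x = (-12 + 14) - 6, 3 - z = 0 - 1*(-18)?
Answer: -537949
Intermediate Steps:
z = -15 (z = 3 - (0 - 1*(-18)) = 3 - (0 + 18) = 3 - 1*18 = 3 - 18 = -15)
x = -4 (x = 2 - 6 = -4)
E(W) = -2 + (-15 + W)/(3 + W) (E(W) = -2 + (W - 15)/(W + (6 - 3)) = -2 + (-15 + W)/(W + 3) = -2 + (-15 + W)/(3 + W))
E(x) + l*(-494) = (-21 - 1*(-4))/(3 - 4) + 1089*(-494) = (-21 + 4)/(-1) - 537966 = -1*(-17) - 537966 = 17 - 537966 = -537949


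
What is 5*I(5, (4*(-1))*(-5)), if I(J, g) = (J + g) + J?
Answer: 150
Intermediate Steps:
I(J, g) = g + 2*J
5*I(5, (4*(-1))*(-5)) = 5*((4*(-1))*(-5) + 2*5) = 5*(-4*(-5) + 10) = 5*(20 + 10) = 5*30 = 150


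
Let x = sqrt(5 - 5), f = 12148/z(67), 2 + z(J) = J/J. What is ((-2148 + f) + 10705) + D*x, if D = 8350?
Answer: -3591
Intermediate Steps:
z(J) = -1 (z(J) = -2 + J/J = -2 + 1 = -1)
f = -12148 (f = 12148/(-1) = 12148*(-1) = -12148)
x = 0 (x = sqrt(0) = 0)
((-2148 + f) + 10705) + D*x = ((-2148 - 12148) + 10705) + 8350*0 = (-14296 + 10705) + 0 = -3591 + 0 = -3591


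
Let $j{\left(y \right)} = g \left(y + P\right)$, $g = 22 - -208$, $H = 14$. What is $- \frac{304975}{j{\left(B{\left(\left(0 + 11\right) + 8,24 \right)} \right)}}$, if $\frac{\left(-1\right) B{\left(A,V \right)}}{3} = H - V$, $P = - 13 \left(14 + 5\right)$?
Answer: $\frac{60995}{9982} \approx 6.1105$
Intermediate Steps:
$P = -247$ ($P = \left(-13\right) 19 = -247$)
$g = 230$ ($g = 22 + 208 = 230$)
$B{\left(A,V \right)} = -42 + 3 V$ ($B{\left(A,V \right)} = - 3 \left(14 - V\right) = -42 + 3 V$)
$j{\left(y \right)} = -56810 + 230 y$ ($j{\left(y \right)} = 230 \left(y - 247\right) = 230 \left(-247 + y\right) = -56810 + 230 y$)
$- \frac{304975}{j{\left(B{\left(\left(0 + 11\right) + 8,24 \right)} \right)}} = - \frac{304975}{-56810 + 230 \left(-42 + 3 \cdot 24\right)} = - \frac{304975}{-56810 + 230 \left(-42 + 72\right)} = - \frac{304975}{-56810 + 230 \cdot 30} = - \frac{304975}{-56810 + 6900} = - \frac{304975}{-49910} = \left(-304975\right) \left(- \frac{1}{49910}\right) = \frac{60995}{9982}$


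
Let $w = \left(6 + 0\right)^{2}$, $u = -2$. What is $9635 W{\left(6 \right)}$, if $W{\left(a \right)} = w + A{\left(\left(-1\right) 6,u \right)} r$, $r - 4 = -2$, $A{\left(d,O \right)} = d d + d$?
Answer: $924960$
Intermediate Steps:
$A{\left(d,O \right)} = d + d^{2}$ ($A{\left(d,O \right)} = d^{2} + d = d + d^{2}$)
$r = 2$ ($r = 4 - 2 = 2$)
$w = 36$ ($w = 6^{2} = 36$)
$W{\left(a \right)} = 96$ ($W{\left(a \right)} = 36 + \left(-1\right) 6 \left(1 - 6\right) 2 = 36 + - 6 \left(1 - 6\right) 2 = 36 + \left(-6\right) \left(-5\right) 2 = 36 + 30 \cdot 2 = 36 + 60 = 96$)
$9635 W{\left(6 \right)} = 9635 \cdot 96 = 924960$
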